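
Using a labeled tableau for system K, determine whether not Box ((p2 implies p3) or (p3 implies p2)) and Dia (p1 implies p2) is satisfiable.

Unsatisfiable

1. not Box ((p2 implies p3) or (p3 implies p2)) and Dia (p1 implies p2), w0
2. not Box ((p2 implies p3) or (p3 implies p2)), w0
3. Dia (p1 implies p2), w0
4. not ((p2 implies p3) or (p3 implies p2)), w1
5. not (p2 implies p3), w1
6. not (p3 implies p2), w1
7. p2, w1
8. not p3, w1
9. p3, w1
10. not p2, w1
Accessibility: w0Rw1
Branch closes: p3 and not p3 both at w1.
Every branch closes; the branch above is one of them.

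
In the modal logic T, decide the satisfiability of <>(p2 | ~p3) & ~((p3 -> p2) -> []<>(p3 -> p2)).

1. <>(p2 | ~p3) & ~((p3 -> p2) -> []<>(p3 -> p2)), w0
2. <>(p2 | ~p3), w0
3. ~((p3 -> p2) -> []<>(p3 -> p2)), w0
4. p3 -> p2, w0
5. ~[]<>(p3 -> p2), w0
6. p2, w0
7. p2 | ~p3, w1
8. ~p3, w1
9. ~<>(p3 -> p2), w2
10. ~(p3 -> p2), w2
11. p3, w2
12. ~p2, w2
Accessibility: w0Rw0, w0Rw1, w0Rw2, w1Rw1, w2Rw2

Yes, satisfiable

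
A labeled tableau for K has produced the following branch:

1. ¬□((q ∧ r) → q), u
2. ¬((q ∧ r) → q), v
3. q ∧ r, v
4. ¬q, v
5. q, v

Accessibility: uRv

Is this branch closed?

Yes, closed

Both q and ¬q appear at v.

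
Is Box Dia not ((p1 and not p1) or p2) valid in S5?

Invalid (countermodel exists)

Tableau for the negation not Box Dia not ((p1 and not p1) or p2):
1. not Box Dia not ((p1 and not p1) or p2), w0
2. not Dia not ((p1 and not p1) or p2), w1
3. (p1 and not p1) or p2, w0
4. (p1 and not p1) or p2, w1
5. p2, w0
6. p2, w1
Accessibility: w0Rw0, w0Rw1, w1Rw0, w1Rw1
The negation has an open branch (countermodel exists).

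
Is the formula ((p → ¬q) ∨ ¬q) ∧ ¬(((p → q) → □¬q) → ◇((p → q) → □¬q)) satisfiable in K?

Satisfiable

1. ((p → ¬q) ∨ ¬q) ∧ ¬(((p → q) → □¬q) → ◇((p → q) → □¬q)), u
2. (p → ¬q) ∨ ¬q, u
3. ¬(((p → q) → □¬q) → ◇((p → q) → □¬q)), u
4. (p → q) → □¬q, u
5. ¬◇((p → q) → □¬q), u
6. ¬q, u
7. □¬q, u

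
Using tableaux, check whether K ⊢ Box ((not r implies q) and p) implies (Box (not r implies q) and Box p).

Tableau for the negation not (Box ((not r implies q) and p) implies (Box (not r implies q) and Box p)):
1. not (Box ((not r implies q) and p) implies (Box (not r implies q) and Box p)), 0
2. Box ((not r implies q) and p), 0
3. not (Box (not r implies q) and Box p), 0
4. not Box (not r implies q), 0
5. not (not r implies q), 1
6. not r, 1
7. not q, 1
8. (not r implies q) and p, 1
9. not r implies q, 1
10. p, 1
11. q, 1
Accessibility: 0R1
Branch closes: q and not q both at 1.
Every branch of the negation's tableau closes; the branch above is one of them.

Yes, valid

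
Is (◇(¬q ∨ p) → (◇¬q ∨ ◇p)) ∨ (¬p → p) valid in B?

Tableau for the negation ¬((◇(¬q ∨ p) → (◇¬q ∨ ◇p)) ∨ (¬p → p)):
1. ¬((◇(¬q ∨ p) → (◇¬q ∨ ◇p)) ∨ (¬p → p)), u
2. ¬(◇(¬q ∨ p) → (◇¬q ∨ ◇p)), u
3. ¬(¬p → p), u
4. ◇(¬q ∨ p), u
5. ¬(◇¬q ∨ ◇p), u
6. ¬p, u
7. ¬◇¬q, u
8. ¬◇p, u
9. q, u
10. ¬q ∨ p, v
11. q, v
12. ¬p, v
13. p, v
Accessibility: uRu, uRv, vRu, vRv
Branch closes: p and ¬p both at v.
All branches of the negation close; one closing branch shown above.

Valid in B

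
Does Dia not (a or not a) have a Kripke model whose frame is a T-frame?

Unsatisfiable (every branch closes)

1. Dia not (a or not a), w0
2. not (a or not a), w1
3. not a, w1
4. a, w1
Accessibility: w0Rw0, w0Rw1, w1Rw1
Branch closes: a and not a both at w1.
(One branch shown.) All branches close.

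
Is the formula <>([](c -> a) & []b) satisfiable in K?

Satisfiable

1. <>([](c -> a) & []b), w0
2. [](c -> a) & []b, w1   [<>-rule on 1: fresh world w1, w0Rw1]
3. [](c -> a), w1   [&-rule on 2]
4. []b, w1   [&-rule on 2]
Accessibility: w0Rw1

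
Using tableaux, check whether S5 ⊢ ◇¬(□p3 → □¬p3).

Tableau for the negation ¬◇¬(□p3 → □¬p3):
1. ¬◇¬(□p3 → □¬p3), w0
2. □p3 → □¬p3, w0
3. □¬p3, w0
4. ¬p3, w0
Accessibility: w0Rw0
The negation has an open branch (countermodel exists).

No, not valid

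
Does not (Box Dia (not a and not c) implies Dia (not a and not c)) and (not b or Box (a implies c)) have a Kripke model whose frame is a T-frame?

1. not (Box Dia (not a and not c) implies Dia (not a and not c)) and (not b or Box (a implies c)), 0
2. not (Box Dia (not a and not c) implies Dia (not a and not c)), 0
3. not b or Box (a implies c), 0
4. Box Dia (not a and not c), 0
5. not Dia (not a and not c), 0
6. Dia (not a and not c), 0
7. not (not a and not c), 0
8. Box (a implies c), 0
9. a implies c, 0
10. c, 0
11. not a and not c, 1
12. not a, 1
13. not c, 1
14. Dia (not a and not c), 1
15. not (not a and not c), 1
16. a implies c, 1
17. c, 1
Accessibility: 0R0, 0R1, 1R1
Branch closes: c and not c both at 1.
(One branch shown.) All branches close.

Unsatisfiable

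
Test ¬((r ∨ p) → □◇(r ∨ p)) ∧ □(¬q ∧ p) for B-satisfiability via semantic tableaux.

Unsatisfiable (every branch closes)

1. ¬((r ∨ p) → □◇(r ∨ p)) ∧ □(¬q ∧ p), u
2. ¬((r ∨ p) → □◇(r ∨ p)), u
3. □(¬q ∧ p), u
4. r ∨ p, u
5. ¬□◇(r ∨ p), u
6. ¬q ∧ p, u
7. ¬q, u
8. p, u
9. ¬◇(r ∨ p), v
10. ¬q ∧ p, v
11. ¬q, v
12. p, v
13. ¬(r ∨ p), u
14. ¬r, u
15. ¬p, u
Accessibility: uRu, uRv, vRu, vRv
Branch closes: p and ¬p both at u.
All branches of the tableau close; one closing branch shown above.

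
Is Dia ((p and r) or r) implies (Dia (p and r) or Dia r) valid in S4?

Valid in S4

Tableau for the negation not (Dia ((p and r) or r) implies (Dia (p and r) or Dia r)):
1. not (Dia ((p and r) or r) implies (Dia (p and r) or Dia r)), w0
2. Dia ((p and r) or r), w0
3. not (Dia (p and r) or Dia r), w0
4. not Dia (p and r), w0
5. not Dia r, w0
6. not (p and r), w0
7. not r, w0
8. (p and r) or r, w1
9. not (p and r), w1
10. not r, w1
11. p and r, w1
12. p, w1
13. r, w1
Accessibility: w0Rw0, w0Rw1, w1Rw1
Branch closes: r and not r both at w1.
All branches of the negation close; one closing branch shown above.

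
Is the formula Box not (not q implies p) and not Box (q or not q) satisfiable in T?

Unsatisfiable (every branch closes)

1. Box not (not q implies p) and not Box (q or not q), w0
2. Box not (not q implies p), w0
3. not Box (q or not q), w0
4. not (not q implies p), w0
5. not q, w0
6. not p, w0
7. not (q or not q), w1
8. not q, w1
9. q, w1
Accessibility: w0Rw0, w0Rw1, w1Rw1
Branch closes: q and not q both at w1.
Every branch closes; the branch above is one of them.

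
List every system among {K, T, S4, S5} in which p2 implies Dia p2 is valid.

K-tableau for the negation not (p2 implies Dia p2):
1. not (p2 implies Dia p2), w0
2. p2, w0
3. not Dia p2, w0
Complete open branch: countermodel on a K-frame, so not valid in K.
T-tableau for the negation not (p2 implies Dia p2):
1. not (p2 implies Dia p2), w0
2. p2, w0
3. not Dia p2, w0
4. not p2, w0
Accessibility: w0Rw0
Branch closes: p2 and not p2 both at w0.
Every branch closes (one shown): valid in T, hence also in S4, S5 (every theorem of T is a theorem of S4 and S5).

T, S4, S5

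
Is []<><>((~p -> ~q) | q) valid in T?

Tableau for the negation ~[]<><>((~p -> ~q) | q):
1. ~[]<><>((~p -> ~q) | q), 0
2. ~<><>((~p -> ~q) | q), 1
3. ~<>((~p -> ~q) | q), 1
4. ~((~p -> ~q) | q), 1
5. ~(~p -> ~q), 1
6. ~q, 1
7. ~p, 1
8. q, 1
Accessibility: 0R0, 0R1, 1R1
Branch closes: q and ~q both at 1.
All branches of the negation close; one closing branch shown above.

Valid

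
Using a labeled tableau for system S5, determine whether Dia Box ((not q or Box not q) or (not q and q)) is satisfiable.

1. Dia Box ((not q or Box not q) or (not q and q)), w0
2. Box ((not q or Box not q) or (not q and q)), w1
3. (not q or Box not q) or (not q and q), w0
4. (not q or Box not q) or (not q and q), w1
5. not q or Box not q, w0
6. not q or Box not q, w1
7. Box not q, w0
8. not q, w0
9. not q, w1
10. Box not q, w1
Accessibility: w0Rw0, w0Rw1, w1Rw0, w1Rw1

Yes, satisfiable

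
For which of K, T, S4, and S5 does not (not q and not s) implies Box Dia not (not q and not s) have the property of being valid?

S5

S5-tableau for the negation not (not (not q and not s) implies Box Dia not (not q and not s)):
1. not (not (not q and not s) implies Box Dia not (not q and not s)), u
2. not (not q and not s), u   [neg-implies-rule on 1]
3. not Box Dia not (not q and not s), u   [neg-implies-rule on 1]
4. s, u   [neg-and-rule on 2 (branches; this branch)]
5. not Dia not (not q and not s), v   [neg-Box-rule on 3: fresh world v, uRv]
6. not q and not s, u   [neg-Dia-rule on 5 via vRu]
7. not q, u   [and-rule on 6]
8. not s, u   [and-rule on 6]
Accessibility: uRu, uRv, vRu, vRv
Branch closes: s and not s both at u.
Every branch closes (one shown): valid in S5.
S4-tableau for the negation not (not (not q and not s) implies Box Dia not (not q and not s)):
1. not (not (not q and not s) implies Box Dia not (not q and not s)), u
2. not (not q and not s), u   [neg-implies-rule on 1]
3. not Box Dia not (not q and not s), u   [neg-implies-rule on 1]
4. s, u   [neg-and-rule on 2 (branches; this branch)]
5. not Dia not (not q and not s), v   [neg-Box-rule on 3: fresh world v, uRv]
6. not q and not s, v   [neg-Dia-rule on 5 via vRv]
7. not q, v   [and-rule on 6]
8. not s, v   [and-rule on 6]
Accessibility: uRu, uRv, vRv
Complete open branch: countermodel on an S4-frame, so not valid in S4, nor in K, T (the same frame is also a K-frame and a T-frame).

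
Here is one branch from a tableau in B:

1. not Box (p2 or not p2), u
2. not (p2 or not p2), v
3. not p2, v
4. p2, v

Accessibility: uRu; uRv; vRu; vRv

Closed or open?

Closed

Both p2 and not p2 appear at v.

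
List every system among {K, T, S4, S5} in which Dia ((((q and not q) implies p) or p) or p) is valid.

K-tableau for the negation not Dia ((((q and not q) implies p) or p) or p):
1. not Dia ((((q and not q) implies p) or p) or p), 0
Complete open branch: countermodel on a K-frame, so not valid in K.
T-tableau for the negation not Dia ((((q and not q) implies p) or p) or p):
1. not Dia ((((q and not q) implies p) or p) or p), 0
2. not ((((q and not q) implies p) or p) or p), 0   [neg-Dia-rule on 1 via 0R0]
3. not (((q and not q) implies p) or p), 0   [neg-or-rule on 2]
4. not p, 0   [neg-or-rule on 2]
5. not ((q and not q) implies p), 0   [neg-or-rule on 3]
6. q and not q, 0   [neg-implies-rule on 5]
7. q, 0   [and-rule on 6]
8. not q, 0   [and-rule on 6]
Accessibility: 0R0
Branch closes: q and not q both at 0.
Every branch closes (one shown): valid in T, hence also in S4, S5 (every theorem of T is a theorem of S4 and S5).

T, S4, S5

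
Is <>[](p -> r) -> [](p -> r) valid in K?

Tableau for the negation ~(<>[](p -> r) -> [](p -> r)):
1. ~(<>[](p -> r) -> [](p -> r)), 0
2. <>[](p -> r), 0
3. ~[](p -> r), 0
4. [](p -> r), 1
5. ~(p -> r), 2
6. p, 2
7. ~r, 2
Accessibility: 0R1, 0R2
The negation has an open branch (countermodel exists).

Invalid (countermodel exists)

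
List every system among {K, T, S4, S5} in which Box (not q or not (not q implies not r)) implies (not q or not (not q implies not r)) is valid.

K-tableau for the negation not (Box (not q or not (not q implies not r)) implies (not q or not (not q implies not r))):
1. not (Box (not q or not (not q implies not r)) implies (not q or not (not q implies not r))), 0
2. Box (not q or not (not q implies not r)), 0
3. not (not q or not (not q implies not r)), 0
4. q, 0
5. not q implies not r, 0
6. not r, 0
Complete open branch: countermodel on a K-frame, so not valid in K.
T-tableau for the negation not (Box (not q or not (not q implies not r)) implies (not q or not (not q implies not r))):
1. not (Box (not q or not (not q implies not r)) implies (not q or not (not q implies not r))), 0
2. Box (not q or not (not q implies not r)), 0
3. not (not q or not (not q implies not r)), 0
4. q, 0
5. not q implies not r, 0
6. not q or not (not q implies not r), 0
7. not r, 0
8. not (not q implies not r), 0
9. not q, 0
10. r, 0
Accessibility: 0R0
Branch closes: q and not q both at 0.
Every branch closes (one shown): valid in T, hence also in S4, S5 (every theorem of T is a theorem of S4 and S5).

T, S4, S5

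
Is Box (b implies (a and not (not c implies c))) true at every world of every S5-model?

Not valid

Tableau for the negation not Box (b implies (a and not (not c implies c))):
1. not Box (b implies (a and not (not c implies c))), w0
2. not (b implies (a and not (not c implies c))), w1
3. b, w1
4. not (a and not (not c implies c)), w1
5. not c implies c, w1
6. c, w1
Accessibility: w0Rw0, w0Rw1, w1Rw0, w1Rw1
The negation has an open branch (countermodel exists).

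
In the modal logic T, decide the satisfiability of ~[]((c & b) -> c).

1. ~[]((c & b) -> c), w0
2. ~((c & b) -> c), w1   [~[]-rule on 1: fresh world w1, w0Rw1]
3. c & b, w1   [~->-rule on 2]
4. ~c, w1   [~->-rule on 2]
5. c, w1   [&-rule on 3]
6. b, w1   [&-rule on 3]
Accessibility: w0Rw0, w0Rw1, w1Rw1
Branch closes: c and ~c both at w1.
Every branch closes; the branch above is one of them.

Unsatisfiable (every branch closes)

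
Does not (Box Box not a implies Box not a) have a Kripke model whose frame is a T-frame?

Unsatisfiable

1. not (Box Box not a implies Box not a), 0
2. Box Box not a, 0   [neg-implies-rule on 1]
3. not Box not a, 0   [neg-implies-rule on 1]
4. Box not a, 0   [Box-rule on 2 via 0R0]
5. not a, 0   [Box-rule on 4 via 0R0]
6. a, 1   [neg-Box-rule on 3: fresh world 1, 0R1]
7. Box not a, 1   [Box-rule on 2 via 0R1]
8. not a, 1   [Box-rule on 4 via 0R1]
Accessibility: 0R0, 0R1, 1R1
Branch closes: a and not a both at 1.
All branches of the tableau close; one closing branch shown above.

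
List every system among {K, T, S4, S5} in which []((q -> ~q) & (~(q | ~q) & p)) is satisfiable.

K

T-tableau for the formula:
1. []((q -> ~q) & (~(q | ~q) & p)), u
2. (q -> ~q) & (~(q | ~q) & p), u   [[]-rule on 1 via uRu]
3. q -> ~q, u   [&-rule on 2]
4. ~(q | ~q) & p, u   [&-rule on 2]
5. ~(q | ~q), u   [&-rule on 4]
6. p, u   [&-rule on 4]
7. ~q, u   [~|-rule on 5]
8. q, u   [~|-rule on 5]
Accessibility: uRu
Branch closes: q and ~q both at u.
Every branch closes (one shown): unsatisfiable in T, hence also in S4, S5 (every S4/S5-frame is a T-frame).
K-tableau for the formula:
1. []((q -> ~q) & (~(q | ~q) & p)), u
Complete open branch: satisfiable in K.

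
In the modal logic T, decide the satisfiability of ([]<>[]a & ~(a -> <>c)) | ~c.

Satisfiable (open branch found)

1. ([]<>[]a & ~(a -> <>c)) | ~c, w0
2. ~c, w0
Accessibility: w0Rw0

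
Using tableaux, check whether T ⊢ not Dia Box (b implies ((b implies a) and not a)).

Not valid

Tableau for the negation Dia Box (b implies ((b implies a) and not a)):
1. Dia Box (b implies ((b implies a) and not a)), 0
2. Box (b implies ((b implies a) and not a)), 1
3. b implies ((b implies a) and not a), 1
4. (b implies a) and not a, 1
5. b implies a, 1
6. not a, 1
7. not b, 1
Accessibility: 0R0, 0R1, 1R1
The negation has an open branch (countermodel exists).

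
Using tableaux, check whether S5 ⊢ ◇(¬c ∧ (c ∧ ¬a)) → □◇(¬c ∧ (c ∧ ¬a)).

Tableau for the negation ¬(◇(¬c ∧ (c ∧ ¬a)) → □◇(¬c ∧ (c ∧ ¬a))):
1. ¬(◇(¬c ∧ (c ∧ ¬a)) → □◇(¬c ∧ (c ∧ ¬a))), 0
2. ◇(¬c ∧ (c ∧ ¬a)), 0
3. ¬□◇(¬c ∧ (c ∧ ¬a)), 0
4. ¬c ∧ (c ∧ ¬a), 1
5. ¬c, 1
6. c ∧ ¬a, 1
7. c, 1
8. ¬a, 1
Accessibility: 0R0, 0R1, 1R0, 1R1
Branch closes: c and ¬c both at 1.
Every branch of the negation's tableau closes; the branch above is one of them.

Valid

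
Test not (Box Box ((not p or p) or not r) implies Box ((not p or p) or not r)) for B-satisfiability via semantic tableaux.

1. not (Box Box ((not p or p) or not r) implies Box ((not p or p) or not r)), w0
2. Box Box ((not p or p) or not r), w0
3. not Box ((not p or p) or not r), w0
4. Box ((not p or p) or not r), w0
5. (not p or p) or not r, w0
6. not p or p, w0
7. p, w0
8. not ((not p or p) or not r), w1
9. not (not p or p), w1
10. r, w1
11. p, w1
12. not p, w1
Accessibility: w0Rw0, w0Rw1, w1Rw0, w1Rw1
Branch closes: p and not p both at w1.
(One branch shown.) All branches close.

Unsatisfiable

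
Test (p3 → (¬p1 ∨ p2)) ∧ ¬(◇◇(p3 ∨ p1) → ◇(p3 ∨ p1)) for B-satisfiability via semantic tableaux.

Yes, satisfiable

1. (p3 → (¬p1 ∨ p2)) ∧ ¬(◇◇(p3 ∨ p1) → ◇(p3 ∨ p1)), 0
2. p3 → (¬p1 ∨ p2), 0
3. ¬(◇◇(p3 ∨ p1) → ◇(p3 ∨ p1)), 0
4. ◇◇(p3 ∨ p1), 0
5. ¬◇(p3 ∨ p1), 0
6. ¬(p3 ∨ p1), 0
7. ¬p3, 0
8. ¬p1, 0
9. ¬p1 ∨ p2, 0
10. p2, 0
11. ◇(p3 ∨ p1), 1
12. ¬(p3 ∨ p1), 1
13. ¬p3, 1
14. ¬p1, 1
15. p3 ∨ p1, 2
16. p1, 2
Accessibility: 0R0, 0R1, 1R0, 1R1, 1R2, 2R1, 2R2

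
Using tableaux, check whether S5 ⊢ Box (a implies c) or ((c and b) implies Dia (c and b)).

Valid in S5

Tableau for the negation not (Box (a implies c) or ((c and b) implies Dia (c and b))):
1. not (Box (a implies c) or ((c and b) implies Dia (c and b))), w0
2. not Box (a implies c), w0   [neg-or-rule on 1]
3. not ((c and b) implies Dia (c and b)), w0   [neg-or-rule on 1]
4. c and b, w0   [neg-implies-rule on 3]
5. not Dia (c and b), w0   [neg-implies-rule on 3]
6. c, w0   [and-rule on 4]
7. b, w0   [and-rule on 4]
8. not (c and b), w0   [neg-Dia-rule on 5 via w0Rw0]
9. not b, w0   [neg-and-rule on 8 (branches; this branch)]
Accessibility: w0Rw0
Branch closes: b and not b both at w0.
Every branch of the negation's tableau closes; the branch above is one of them.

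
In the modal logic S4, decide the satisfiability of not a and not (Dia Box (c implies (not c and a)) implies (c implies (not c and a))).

1. not a and not (Dia Box (c implies (not c and a)) implies (c implies (not c and a))), w0
2. not a, w0
3. not (Dia Box (c implies (not c and a)) implies (c implies (not c and a))), w0
4. Dia Box (c implies (not c and a)), w0
5. not (c implies (not c and a)), w0
6. c, w0
7. not (not c and a), w0
8. Box (c implies (not c and a)), w1
9. c implies (not c and a), w1
10. not c and a, w1
11. not c, w1
12. a, w1
Accessibility: w0Rw0, w0Rw1, w1Rw1

Yes, satisfiable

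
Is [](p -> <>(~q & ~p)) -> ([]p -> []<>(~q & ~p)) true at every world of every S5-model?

Valid in S5

Tableau for the negation ~([](p -> <>(~q & ~p)) -> ([]p -> []<>(~q & ~p))):
1. ~([](p -> <>(~q & ~p)) -> ([]p -> []<>(~q & ~p))), u
2. [](p -> <>(~q & ~p)), u
3. ~([]p -> []<>(~q & ~p)), u
4. []p, u
5. ~[]<>(~q & ~p), u
6. p -> <>(~q & ~p), u
7. p, u
8. <>(~q & ~p), u
9. ~<>(~q & ~p), v
10. p -> <>(~q & ~p), v
11. p, v
12. ~(~q & ~p), u
13. ~(~q & ~p), v
14. <>(~q & ~p), v
15. ~q & ~p, w
16. ~q, w
17. ~p, w
18. p -> <>(~q & ~p), w
19. p, w
Accessibility: uRu, uRv, uRw, vRu, vRv, vRw, wRu, wRv, wRw
Branch closes: p and ~p both at w.
Every branch of the negation's tableau closes; the branch above is one of them.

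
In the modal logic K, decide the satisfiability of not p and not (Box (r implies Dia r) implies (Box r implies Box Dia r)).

1. not p and not (Box (r implies Dia r) implies (Box r implies Box Dia r)), w0
2. not p, w0   [and-rule on 1]
3. not (Box (r implies Dia r) implies (Box r implies Box Dia r)), w0   [and-rule on 1]
4. Box (r implies Dia r), w0   [neg-implies-rule on 3]
5. not (Box r implies Box Dia r), w0   [neg-implies-rule on 3]
6. Box r, w0   [neg-implies-rule on 5]
7. not Box Dia r, w0   [neg-implies-rule on 5]
8. not Dia r, w1   [neg-Box-rule on 7: fresh world w1, w0Rw1]
9. r implies Dia r, w1   [Box-rule on 4 via w0Rw1]
10. r, w1   [Box-rule on 6 via w0Rw1]
11. Dia r, w1   [implies-rule on 9 (branches; this branch)]
12. r, w2   [Dia-rule on 11: fresh world w2, w1Rw2]
13. not r, w2   [neg-Dia-rule on 8 via w1Rw2]
Accessibility: w0Rw1, w1Rw2
Branch closes: r and not r both at w2.
All branches of the tableau close; one closing branch shown above.

Unsatisfiable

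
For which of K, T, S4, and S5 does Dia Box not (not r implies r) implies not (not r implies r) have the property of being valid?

S5

S5-tableau for the negation not (Dia Box not (not r implies r) implies not (not r implies r)):
1. not (Dia Box not (not r implies r) implies not (not r implies r)), w0
2. Dia Box not (not r implies r), w0
3. not r implies r, w0
4. r, w0
5. Box not (not r implies r), w1
6. not (not r implies r), w0
7. not r, w0
Accessibility: w0Rw0, w0Rw1, w1Rw0, w1Rw1
Branch closes: r and not r both at w0.
Every branch closes (one shown): valid in S5.
S4-tableau for the negation not (Dia Box not (not r implies r) implies not (not r implies r)):
1. not (Dia Box not (not r implies r) implies not (not r implies r)), w0
2. Dia Box not (not r implies r), w0
3. not r implies r, w0
4. r, w0
5. Box not (not r implies r), w1
6. not (not r implies r), w1
7. not r, w1
Accessibility: w0Rw0, w0Rw1, w1Rw1
Complete open branch: countermodel on an S4-frame, so not valid in S4, nor in K, T (the same frame is also a K-frame and a T-frame).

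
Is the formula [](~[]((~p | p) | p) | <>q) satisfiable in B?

1. [](~[]((~p | p) | p) | <>q), 0
2. ~[]((~p | p) | p) | <>q, 0
3. <>q, 0
4. q, 1
5. ~[]((~p | p) | p) | <>q, 1
6. <>q, 1
7. q, 2
Accessibility: 0R0, 0R1, 1R0, 1R1, 1R2, 2R1, 2R2

Satisfiable (open branch found)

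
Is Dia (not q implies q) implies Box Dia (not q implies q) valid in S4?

No, not valid

Tableau for the negation not (Dia (not q implies q) implies Box Dia (not q implies q)):
1. not (Dia (not q implies q) implies Box Dia (not q implies q)), w0
2. Dia (not q implies q), w0
3. not Box Dia (not q implies q), w0
4. not q implies q, w1
5. q, w1
6. not Dia (not q implies q), w2
7. not (not q implies q), w2
8. not q, w2
Accessibility: w0Rw0, w0Rw1, w0Rw2, w1Rw1, w2Rw2
The negation has an open branch (countermodel exists).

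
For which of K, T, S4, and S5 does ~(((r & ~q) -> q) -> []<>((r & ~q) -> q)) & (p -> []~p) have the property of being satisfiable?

K, T, S4

S5-tableau for the formula:
1. ~(((r & ~q) -> q) -> []<>((r & ~q) -> q)) & (p -> []~p), w0
2. ~(((r & ~q) -> q) -> []<>((r & ~q) -> q)), w0
3. p -> []~p, w0
4. (r & ~q) -> q, w0
5. ~[]<>((r & ~q) -> q), w0
6. []~p, w0
7. ~p, w0
8. ~(r & ~q), w0
9. ~r, w0
10. ~<>((r & ~q) -> q), w1
11. ~p, w1
12. ~((r & ~q) -> q), w0
13. r & ~q, w0
14. ~q, w0
15. r, w0
Accessibility: w0Rw0, w0Rw1, w1Rw0, w1Rw1
Branch closes: r and ~r both at w0.
Every branch closes (one shown): unsatisfiable in S5.
S4-tableau for the formula:
1. ~(((r & ~q) -> q) -> []<>((r & ~q) -> q)) & (p -> []~p), w0
2. ~(((r & ~q) -> q) -> []<>((r & ~q) -> q)), w0
3. p -> []~p, w0
4. (r & ~q) -> q, w0
5. ~[]<>((r & ~q) -> q), w0
6. []~p, w0
7. ~p, w0
8. q, w0
9. ~<>((r & ~q) -> q), w1
10. ~p, w1
11. ~((r & ~q) -> q), w1
12. r & ~q, w1
13. ~q, w1
14. r, w1
Accessibility: w0Rw0, w0Rw1, w1Rw1
Complete open branch: satisfiable in S4, hence also in K, T (this S4-model is also a K-model and a T-model).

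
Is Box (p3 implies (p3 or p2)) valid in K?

Tableau for the negation not Box (p3 implies (p3 or p2)):
1. not Box (p3 implies (p3 or p2)), 0
2. not (p3 implies (p3 or p2)), 1
3. p3, 1
4. not (p3 or p2), 1
5. not p3, 1
6. not p2, 1
Accessibility: 0R1
Branch closes: p3 and not p3 both at 1.
All branches of the negation close; one closing branch shown above.

Yes, valid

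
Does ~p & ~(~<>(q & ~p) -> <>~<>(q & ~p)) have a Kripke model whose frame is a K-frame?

1. ~p & ~(~<>(q & ~p) -> <>~<>(q & ~p)), w0
2. ~p, w0
3. ~(~<>(q & ~p) -> <>~<>(q & ~p)), w0
4. ~<>(q & ~p), w0
5. ~<>~<>(q & ~p), w0

Yes, satisfiable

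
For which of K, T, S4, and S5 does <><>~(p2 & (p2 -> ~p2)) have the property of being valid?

T, S4, S5

K-tableau for the negation ~<><>~(p2 & (p2 -> ~p2)):
1. ~<><>~(p2 & (p2 -> ~p2)), 0
Complete open branch: countermodel on a K-frame, so not valid in K.
T-tableau for the negation ~<><>~(p2 & (p2 -> ~p2)):
1. ~<><>~(p2 & (p2 -> ~p2)), 0
2. ~<>~(p2 & (p2 -> ~p2)), 0
3. p2 & (p2 -> ~p2), 0
4. p2, 0
5. p2 -> ~p2, 0
6. ~p2, 0
Accessibility: 0R0
Branch closes: p2 and ~p2 both at 0.
Every branch closes (one shown): valid in T, hence also in S4, S5 (every theorem of T is a theorem of S4 and S5).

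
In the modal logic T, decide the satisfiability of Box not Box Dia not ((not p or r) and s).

1. Box not Box Dia not ((not p or r) and s), w0
2. not Box Dia not ((not p or r) and s), w0
3. not Dia not ((not p or r) and s), w1
4. not Box Dia not ((not p or r) and s), w1
5. (not p or r) and s, w1
6. not p or r, w1
7. s, w1
8. r, w1
9. not Dia not ((not p or r) and s), w2
10. (not p or r) and s, w2
11. not p or r, w2
12. s, w2
13. r, w2
Accessibility: w0Rw0, w0Rw1, w1Rw1, w1Rw2, w2Rw2

Satisfiable (open branch found)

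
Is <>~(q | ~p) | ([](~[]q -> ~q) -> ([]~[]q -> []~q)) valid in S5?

Tableau for the negation ~(<>~(q | ~p) | ([](~[]q -> ~q) -> ([]~[]q -> []~q))):
1. ~(<>~(q | ~p) | ([](~[]q -> ~q) -> ([]~[]q -> []~q))), u
2. ~<>~(q | ~p), u   [~|-rule on 1]
3. ~([](~[]q -> ~q) -> ([]~[]q -> []~q)), u   [~|-rule on 1]
4. [](~[]q -> ~q), u   [~->-rule on 3]
5. ~([]~[]q -> []~q), u   [~->-rule on 3]
6. []~[]q, u   [~->-rule on 5]
7. ~[]~q, u   [~->-rule on 5]
8. q | ~p, u   [~<>-rule on 2 via uRu]
9. ~[]q -> ~q, u   [[]-rule on 4 via uRu]
10. ~[]q, u   [[]-rule on 6 via uRu]
11. ~p, u   [|-rule on 8 (branches; this branch)]
12. []q, u   [->-rule on 9 (branches; this branch)]
13. q, u   [[]-rule on 12 via uRu]
14. q, v   [~[]-rule on 7: fresh world v, uRv]
15. q | ~p, v   [~<>-rule on 2 via uRv]
16. ~[]q -> ~q, v   [[]-rule on 4 via uRv]
17. ~[]q, v   [[]-rule on 6 via uRv]
18. ~p, v   [|-rule on 15 (branches; this branch)]
19. []q, v   [->-rule on 16 (branches; this branch)]
20. ~q, w   [~[]-rule on 10: fresh world w, uRw]
21. q | ~p, w   [~<>-rule on 2 via uRw]
22. ~[]q -> ~q, w   [[]-rule on 4 via uRw]
23. ~[]q, w   [[]-rule on 6 via uRw]
24. q, w   [[]-rule on 12 via uRw]
Accessibility: uRu, uRv, uRw, vRu, vRv, vRw, wRu, wRv, wRw
Branch closes: q and ~q both at w.
Every branch of the negation's tableau closes; the branch above is one of them.

Yes, valid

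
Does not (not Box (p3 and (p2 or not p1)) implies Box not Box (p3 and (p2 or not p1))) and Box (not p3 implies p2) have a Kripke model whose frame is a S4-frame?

Satisfiable (open branch found)

1. not (not Box (p3 and (p2 or not p1)) implies Box not Box (p3 and (p2 or not p1))) and Box (not p3 implies p2), w0
2. not (not Box (p3 and (p2 or not p1)) implies Box not Box (p3 and (p2 or not p1))), w0
3. Box (not p3 implies p2), w0
4. not Box (p3 and (p2 or not p1)), w0
5. not Box not Box (p3 and (p2 or not p1)), w0
6. not p3 implies p2, w0
7. p2, w0
8. not (p3 and (p2 or not p1)), w1
9. not p3 implies p2, w1
10. not (p2 or not p1), w1
11. not p2, w1
12. p1, w1
13. p3, w1
14. Box (p3 and (p2 or not p1)), w2
15. not p3 implies p2, w2
16. p3 and (p2 or not p1), w2
17. p3, w2
18. p2 or not p1, w2
19. p2, w2
20. not p1, w2
Accessibility: w0Rw0, w0Rw1, w0Rw2, w1Rw1, w2Rw2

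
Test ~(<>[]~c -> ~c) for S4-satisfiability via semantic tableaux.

Satisfiable (open branch found)

1. ~(<>[]~c -> ~c), u
2. <>[]~c, u
3. c, u
4. []~c, v
5. ~c, v
Accessibility: uRu, uRv, vRv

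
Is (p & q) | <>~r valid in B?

Not valid

Tableau for the negation ~((p & q) | <>~r):
1. ~((p & q) | <>~r), u
2. ~(p & q), u
3. ~<>~r, u
4. r, u
5. ~q, u
Accessibility: uRu
The negation has an open branch (countermodel exists).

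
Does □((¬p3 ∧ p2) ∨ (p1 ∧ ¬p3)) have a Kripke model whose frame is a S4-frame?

Yes, satisfiable

1. □((¬p3 ∧ p2) ∨ (p1 ∧ ¬p3)), w0
2. (¬p3 ∧ p2) ∨ (p1 ∧ ¬p3), w0
3. p1 ∧ ¬p3, w0
4. p1, w0
5. ¬p3, w0
Accessibility: w0Rw0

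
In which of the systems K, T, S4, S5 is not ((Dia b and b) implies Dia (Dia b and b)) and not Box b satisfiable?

K

K-tableau for the formula:
1. not ((Dia b and b) implies Dia (Dia b and b)) and not Box b, 0
2. not ((Dia b and b) implies Dia (Dia b and b)), 0
3. not Box b, 0
4. Dia b and b, 0
5. not Dia (Dia b and b), 0
6. Dia b, 0
7. b, 0
8. not b, 1
9. not (Dia b and b), 1
10. b, 2
11. not (Dia b and b), 2
12. not Dia b, 2
Accessibility: 0R1, 0R2
Complete open branch: satisfiable in K.
T-tableau for the formula:
1. not ((Dia b and b) implies Dia (Dia b and b)) and not Box b, 0
2. not ((Dia b and b) implies Dia (Dia b and b)), 0
3. not Box b, 0
4. Dia b and b, 0
5. not Dia (Dia b and b), 0
6. Dia b, 0
7. b, 0
8. not (Dia b and b), 0
9. not Dia b, 0
10. not b, 0
Accessibility: 0R0
Branch closes: b and not b both at 0.
Every branch closes (one shown): unsatisfiable in T, hence also in S4, S5 (every S4/S5-frame is a T-frame).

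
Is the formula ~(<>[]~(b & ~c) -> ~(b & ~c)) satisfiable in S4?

Satisfiable (open branch found)

1. ~(<>[]~(b & ~c) -> ~(b & ~c)), w0
2. <>[]~(b & ~c), w0
3. b & ~c, w0
4. b, w0
5. ~c, w0
6. []~(b & ~c), w1
7. ~(b & ~c), w1
8. c, w1
Accessibility: w0Rw0, w0Rw1, w1Rw1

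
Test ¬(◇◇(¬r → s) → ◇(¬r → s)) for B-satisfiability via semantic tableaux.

1. ¬(◇◇(¬r → s) → ◇(¬r → s)), w0
2. ◇◇(¬r → s), w0   [¬→-rule on 1]
3. ¬◇(¬r → s), w0   [¬→-rule on 1]
4. ¬(¬r → s), w0   [¬◇-rule on 3 via w0Rw0]
5. ¬r, w0   [¬→-rule on 4]
6. ¬s, w0   [¬→-rule on 4]
7. ◇(¬r → s), w1   [◇-rule on 2: fresh world w1, w0Rw1]
8. ¬(¬r → s), w1   [¬◇-rule on 3 via w0Rw1]
9. ¬r, w1   [¬→-rule on 8]
10. ¬s, w1   [¬→-rule on 8]
11. ¬r → s, w2   [◇-rule on 7: fresh world w2, w1Rw2]
12. s, w2   [→-rule on 11 (branches; this branch)]
Accessibility: w0Rw0, w0Rw1, w1Rw0, w1Rw1, w1Rw2, w2Rw1, w2Rw2

Yes, satisfiable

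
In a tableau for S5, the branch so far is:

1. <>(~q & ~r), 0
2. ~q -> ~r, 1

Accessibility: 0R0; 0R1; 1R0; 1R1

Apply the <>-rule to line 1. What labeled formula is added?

a fresh world 2 with 0R2, and ~q & ~r at 2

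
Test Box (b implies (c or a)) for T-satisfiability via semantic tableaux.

1. Box (b implies (c or a)), w0
2. b implies (c or a), w0   [Box-rule on 1 via w0Rw0]
3. c or a, w0   [implies-rule on 2 (branches; this branch)]
4. a, w0   [or-rule on 3 (branches; this branch)]
Accessibility: w0Rw0

Satisfiable (open branch found)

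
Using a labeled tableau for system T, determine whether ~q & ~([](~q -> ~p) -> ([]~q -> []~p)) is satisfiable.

Unsatisfiable (every branch closes)

1. ~q & ~([](~q -> ~p) -> ([]~q -> []~p)), w0
2. ~q, w0
3. ~([](~q -> ~p) -> ([]~q -> []~p)), w0
4. [](~q -> ~p), w0
5. ~([]~q -> []~p), w0
6. []~q, w0
7. ~[]~p, w0
8. ~q -> ~p, w0
9. ~p, w0
10. p, w1
11. ~q -> ~p, w1
12. ~q, w1
13. ~p, w1
Accessibility: w0Rw0, w0Rw1, w1Rw1
Branch closes: p and ~p both at w1.
Every branch closes; the branch above is one of them.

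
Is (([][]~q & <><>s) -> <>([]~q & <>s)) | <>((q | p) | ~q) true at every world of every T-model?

Yes, valid

Tableau for the negation ~((([][]~q & <><>s) -> <>([]~q & <>s)) | <>((q | p) | ~q)):
1. ~((([][]~q & <><>s) -> <>([]~q & <>s)) | <>((q | p) | ~q)), w0
2. ~(([][]~q & <><>s) -> <>([]~q & <>s)), w0
3. ~<>((q | p) | ~q), w0
4. [][]~q & <><>s, w0
5. ~<>([]~q & <>s), w0
6. [][]~q, w0
7. <><>s, w0
8. ~((q | p) | ~q), w0
9. ~(q | p), w0
10. q, w0
11. ~q, w0
12. ~p, w0
Accessibility: w0Rw0
Branch closes: q and ~q both at w0.
All branches of the negation close; one closing branch shown above.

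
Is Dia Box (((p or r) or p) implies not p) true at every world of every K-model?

Invalid (countermodel exists)

Tableau for the negation not Dia Box (((p or r) or p) implies not p):
1. not Dia Box (((p or r) or p) implies not p), w0
The negation has an open branch (countermodel exists).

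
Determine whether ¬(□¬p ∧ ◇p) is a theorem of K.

Tableau for the negation □¬p ∧ ◇p:
1. □¬p ∧ ◇p, w0
2. □¬p, w0   [∧-rule on 1]
3. ◇p, w0   [∧-rule on 1]
4. p, w1   [◇-rule on 3: fresh world w1, w0Rw1]
5. ¬p, w1   [□-rule on 2 via w0Rw1]
Accessibility: w0Rw1
Branch closes: p and ¬p both at w1.
Every branch of the negation's tableau closes; the branch above is one of them.

Yes, valid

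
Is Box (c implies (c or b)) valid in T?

Tableau for the negation not Box (c implies (c or b)):
1. not Box (c implies (c or b)), w0
2. not (c implies (c or b)), w1
3. c, w1
4. not (c or b), w1
5. not c, w1
6. not b, w1
Accessibility: w0Rw0, w0Rw1, w1Rw1
Branch closes: c and not c both at w1.
All branches of the negation close; one closing branch shown above.

Valid in T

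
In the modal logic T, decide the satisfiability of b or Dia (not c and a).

1. b or Dia (not c and a), u
2. Dia (not c and a), u
3. not c and a, v
4. not c, v
5. a, v
Accessibility: uRu, uRv, vRv

Yes, satisfiable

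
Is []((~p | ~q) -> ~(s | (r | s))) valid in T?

Tableau for the negation ~[]((~p | ~q) -> ~(s | (r | s))):
1. ~[]((~p | ~q) -> ~(s | (r | s))), w0
2. ~((~p | ~q) -> ~(s | (r | s))), w1
3. ~p | ~q, w1
4. s | (r | s), w1
5. ~q, w1
6. r | s, w1
7. s, w1
Accessibility: w0Rw0, w0Rw1, w1Rw1
The negation has an open branch (countermodel exists).

No, not valid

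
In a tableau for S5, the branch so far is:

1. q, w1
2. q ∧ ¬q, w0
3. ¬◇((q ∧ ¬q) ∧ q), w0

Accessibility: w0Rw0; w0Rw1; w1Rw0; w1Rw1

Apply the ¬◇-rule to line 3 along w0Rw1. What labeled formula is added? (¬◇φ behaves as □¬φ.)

¬◇φ behaves as □¬φ: propagate the negated body to each accessible world.

¬((q ∧ ¬q) ∧ q), w1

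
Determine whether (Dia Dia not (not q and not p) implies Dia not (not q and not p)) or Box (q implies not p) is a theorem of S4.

Tableau for the negation not ((Dia Dia not (not q and not p) implies Dia not (not q and not p)) or Box (q implies not p)):
1. not ((Dia Dia not (not q and not p) implies Dia not (not q and not p)) or Box (q implies not p)), w0
2. not (Dia Dia not (not q and not p) implies Dia not (not q and not p)), w0
3. not Box (q implies not p), w0
4. Dia Dia not (not q and not p), w0
5. not Dia not (not q and not p), w0
6. not q and not p, w0
7. not q, w0
8. not p, w0
9. not (q implies not p), w1
10. q, w1
11. p, w1
12. not q and not p, w1
13. not q, w1
14. not p, w1
Accessibility: w0Rw0, w0Rw1, w1Rw1
Branch closes: q and not q both at w1.
Every branch of the negation's tableau closes; the branch above is one of them.

Valid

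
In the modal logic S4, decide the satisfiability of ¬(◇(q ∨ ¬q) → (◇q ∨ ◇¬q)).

1. ¬(◇(q ∨ ¬q) → (◇q ∨ ◇¬q)), 0
2. ◇(q ∨ ¬q), 0
3. ¬(◇q ∨ ◇¬q), 0
4. ¬◇q, 0
5. ¬◇¬q, 0
6. ¬q, 0
7. q, 0
Accessibility: 0R0
Branch closes: q and ¬q both at 0.
Every branch closes; the branch above is one of them.

Unsatisfiable (every branch closes)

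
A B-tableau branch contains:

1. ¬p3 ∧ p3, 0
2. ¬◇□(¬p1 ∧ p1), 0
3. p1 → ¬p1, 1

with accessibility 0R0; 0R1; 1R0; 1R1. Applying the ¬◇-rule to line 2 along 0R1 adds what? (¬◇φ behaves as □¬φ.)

¬□(¬p1 ∧ p1), 1

¬◇φ behaves as □¬φ: propagate the negated body to each accessible world.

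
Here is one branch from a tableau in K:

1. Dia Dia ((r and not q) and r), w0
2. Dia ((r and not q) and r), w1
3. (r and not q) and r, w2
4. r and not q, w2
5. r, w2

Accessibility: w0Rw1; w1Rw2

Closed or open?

No world carries both an atom and its negation.

Open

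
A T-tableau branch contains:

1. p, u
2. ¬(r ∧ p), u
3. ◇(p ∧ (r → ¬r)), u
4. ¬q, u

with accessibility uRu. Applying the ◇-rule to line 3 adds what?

a fresh world v with uRv, and p ∧ (r → ¬r) at v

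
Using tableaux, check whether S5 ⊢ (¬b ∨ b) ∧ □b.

Not valid

Tableau for the negation ¬((¬b ∨ b) ∧ □b):
1. ¬((¬b ∨ b) ∧ □b), u
2. ¬□b, u
3. ¬b, v
Accessibility: uRu, uRv, vRu, vRv
The negation has an open branch (countermodel exists).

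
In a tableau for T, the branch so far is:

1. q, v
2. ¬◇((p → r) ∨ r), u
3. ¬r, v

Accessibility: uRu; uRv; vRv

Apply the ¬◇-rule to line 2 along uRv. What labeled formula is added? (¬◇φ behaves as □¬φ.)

¬((p → r) ∨ r), v

¬◇φ behaves as □¬φ: propagate the negated body to each accessible world.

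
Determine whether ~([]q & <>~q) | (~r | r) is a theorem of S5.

Tableau for the negation ~(~([]q & <>~q) | (~r | r)):
1. ~(~([]q & <>~q) | (~r | r)), 0
2. []q & <>~q, 0
3. ~(~r | r), 0
4. []q, 0
5. <>~q, 0
6. r, 0
7. ~r, 0
Accessibility: 0R0
Branch closes: r and ~r both at 0.
Every branch of the negation's tableau closes; the branch above is one of them.

Yes, valid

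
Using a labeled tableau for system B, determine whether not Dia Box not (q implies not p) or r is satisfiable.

1. not Dia Box not (q implies not p) or r, w0
2. r, w0
Accessibility: w0Rw0

Yes, satisfiable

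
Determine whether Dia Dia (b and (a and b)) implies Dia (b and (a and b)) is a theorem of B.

Tableau for the negation not (Dia Dia (b and (a and b)) implies Dia (b and (a and b))):
1. not (Dia Dia (b and (a and b)) implies Dia (b and (a and b))), 0
2. Dia Dia (b and (a and b)), 0
3. not Dia (b and (a and b)), 0
4. not (b and (a and b)), 0
5. not (a and b), 0
6. not b, 0
7. Dia (b and (a and b)), 1
8. not (b and (a and b)), 1
9. not (a and b), 1
10. not b, 1
11. b and (a and b), 2
12. b, 2
13. a and b, 2
14. a, 2
Accessibility: 0R0, 0R1, 1R0, 1R1, 1R2, 2R1, 2R2
The negation has an open branch (countermodel exists).

No, not valid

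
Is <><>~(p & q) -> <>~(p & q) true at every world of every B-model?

Tableau for the negation ~(<><>~(p & q) -> <>~(p & q)):
1. ~(<><>~(p & q) -> <>~(p & q)), w0
2. <><>~(p & q), w0   [~->-rule on 1]
3. ~<>~(p & q), w0   [~->-rule on 1]
4. p & q, w0   [~<>-rule on 3 via w0Rw0]
5. p, w0   [&-rule on 4]
6. q, w0   [&-rule on 4]
7. <>~(p & q), w1   [<>-rule on 2: fresh world w1, w0Rw1]
8. p & q, w1   [~<>-rule on 3 via w0Rw1]
9. p, w1   [&-rule on 8]
10. q, w1   [&-rule on 8]
11. ~(p & q), w2   [<>-rule on 7: fresh world w2, w1Rw2]
12. ~q, w2   [~&-rule on 11 (branches; this branch)]
Accessibility: w0Rw0, w0Rw1, w1Rw0, w1Rw1, w1Rw2, w2Rw1, w2Rw2
The negation has an open branch (countermodel exists).

Not valid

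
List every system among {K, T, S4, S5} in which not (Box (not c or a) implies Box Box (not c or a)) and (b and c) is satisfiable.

K, T

S4-tableau for the formula:
1. not (Box (not c or a) implies Box Box (not c or a)) and (b and c), w0
2. not (Box (not c or a) implies Box Box (not c or a)), w0
3. b and c, w0
4. Box (not c or a), w0
5. not Box Box (not c or a), w0
6. b, w0
7. c, w0
8. not c or a, w0
9. a, w0
10. not Box (not c or a), w1
11. not c or a, w1
12. a, w1
13. not (not c or a), w2
14. c, w2
15. not a, w2
16. not c or a, w2
17. a, w2
Accessibility: w0Rw0, w0Rw1, w0Rw2, w1Rw1, w1Rw2, w2Rw2
Branch closes: a and not a both at w2.
Every branch closes (one shown): unsatisfiable in S4, hence also in S5 (every S5-frame is an S4-frame).
T-tableau for the formula:
1. not (Box (not c or a) implies Box Box (not c or a)) and (b and c), w0
2. not (Box (not c or a) implies Box Box (not c or a)), w0
3. b and c, w0
4. Box (not c or a), w0
5. not Box Box (not c or a), w0
6. b, w0
7. c, w0
8. not c or a, w0
9. a, w0
10. not Box (not c or a), w1
11. not c or a, w1
12. a, w1
13. not (not c or a), w2
14. c, w2
15. not a, w2
Accessibility: w0Rw0, w0Rw1, w1Rw1, w1Rw2, w2Rw2
Complete open branch: satisfiable in T, hence also in K (this T-model is also a K-model).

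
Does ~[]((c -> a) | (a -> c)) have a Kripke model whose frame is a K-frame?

No, unsatisfiable

1. ~[]((c -> a) | (a -> c)), w0
2. ~((c -> a) | (a -> c)), w1
3. ~(c -> a), w1
4. ~(a -> c), w1
5. c, w1
6. ~a, w1
7. a, w1
8. ~c, w1
Accessibility: w0Rw1
Branch closes: a and ~a both at w1.
Every branch closes; the branch above is one of them.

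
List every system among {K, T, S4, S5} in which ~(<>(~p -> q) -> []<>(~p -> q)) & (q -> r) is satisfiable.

S4-tableau for the formula:
1. ~(<>(~p -> q) -> []<>(~p -> q)) & (q -> r), 0
2. ~(<>(~p -> q) -> []<>(~p -> q)), 0
3. q -> r, 0
4. <>(~p -> q), 0
5. ~[]<>(~p -> q), 0
6. r, 0
7. ~p -> q, 1
8. q, 1
9. ~<>(~p -> q), 2
10. ~(~p -> q), 2
11. ~p, 2
12. ~q, 2
Accessibility: 0R0, 0R1, 0R2, 1R1, 2R2
Complete open branch: satisfiable in S4, hence also in K, T (this S4-model is also a K-model and a T-model).
S5-tableau for the formula:
1. ~(<>(~p -> q) -> []<>(~p -> q)) & (q -> r), 0
2. ~(<>(~p -> q) -> []<>(~p -> q)), 0
3. q -> r, 0
4. <>(~p -> q), 0
5. ~[]<>(~p -> q), 0
6. r, 0
7. ~p -> q, 1
8. q, 1
9. ~<>(~p -> q), 2
10. ~(~p -> q), 0
11. ~p, 0
12. ~q, 0
13. ~(~p -> q), 1
14. ~p, 1
15. ~q, 1
Accessibility: 0R0, 0R1, 0R2, 1R0, 1R1, 1R2, 2R0, 2R1, 2R2
Branch closes: q and ~q both at 1.
Every branch closes (one shown): unsatisfiable in S5.

K, T, S4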